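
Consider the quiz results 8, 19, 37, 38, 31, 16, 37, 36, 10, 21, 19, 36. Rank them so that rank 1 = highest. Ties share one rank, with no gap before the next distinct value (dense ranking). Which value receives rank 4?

Sorted (descending): 38, 37, 37, 36, 36, 31, 21, 19, 19, 16, 10, 8
The 2 values of 37 share dense rank 2.
The 2 values of 36 share dense rank 3.
The 2 values of 19 share dense rank 6.
Remaining distinct values take the next consecutive integers.
Rank 4 → value 31.

31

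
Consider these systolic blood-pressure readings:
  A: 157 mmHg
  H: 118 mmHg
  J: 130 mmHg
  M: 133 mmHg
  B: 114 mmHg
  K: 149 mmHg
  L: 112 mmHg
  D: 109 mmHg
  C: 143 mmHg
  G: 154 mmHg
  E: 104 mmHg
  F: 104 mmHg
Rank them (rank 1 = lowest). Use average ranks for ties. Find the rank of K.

Sorted (ascending): 104, 104, 109, 112, 114, 118, 130, 133, 143, 149, 154, 157
The 2 values of 104 occupy positions 1–2 → average rank (1+2)/2 = 1.5.
K has value 149 mmHg → rank 10.

10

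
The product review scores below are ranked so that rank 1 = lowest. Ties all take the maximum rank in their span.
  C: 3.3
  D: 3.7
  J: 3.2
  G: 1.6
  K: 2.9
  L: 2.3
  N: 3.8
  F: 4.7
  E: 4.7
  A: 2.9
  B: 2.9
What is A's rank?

Sorted (ascending): 1.6, 2.3, 2.9, 2.9, 2.9, 3.2, 3.3, 3.7, 3.8, 4.7, 4.7
The 3 values of 2.9 occupy positions 3–5 → each gets rank 5.
The 2 values of 4.7 occupy positions 10–11 → each gets rank 11.
A has value 2.9 → rank 5.

5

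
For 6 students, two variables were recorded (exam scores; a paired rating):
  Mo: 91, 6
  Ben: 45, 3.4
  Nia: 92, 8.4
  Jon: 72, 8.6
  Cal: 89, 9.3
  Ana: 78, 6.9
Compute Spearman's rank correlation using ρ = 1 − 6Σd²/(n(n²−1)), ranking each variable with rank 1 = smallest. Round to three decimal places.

0.257

Ranks of variable 1: 5, 1, 6, 2, 4, 3
Ranks of variable 2: 2, 1, 4, 5, 6, 3
d = r₁ − r₂: 3, 0, 2, -3, -2, 0
d²: 9, 0, 4, 9, 4, 0; Σd² = 26
ρ = 1 − 6·26/(6·35) = 1 − 156/210 = 0.257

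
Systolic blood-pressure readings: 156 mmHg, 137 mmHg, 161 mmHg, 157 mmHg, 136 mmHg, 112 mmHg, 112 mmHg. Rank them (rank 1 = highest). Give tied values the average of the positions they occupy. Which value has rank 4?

137

Sorted (descending): 161, 157, 156, 137, 136, 112, 112
The 2 values of 112 occupy positions 6–7 → average rank (6+7)/2 = 6.5.
Rank 4 → value 137.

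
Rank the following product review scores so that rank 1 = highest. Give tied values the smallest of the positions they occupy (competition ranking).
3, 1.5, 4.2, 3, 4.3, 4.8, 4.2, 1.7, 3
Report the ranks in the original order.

Sorted (descending): 4.8, 4.3, 4.2, 4.2, 3, 3, 3, 1.7, 1.5
The 2 values of 4.2 occupy positions 3–4 → each gets rank 3.
The 3 values of 3 occupy positions 5–7 → each gets rank 5.

5, 9, 3, 5, 2, 1, 3, 8, 5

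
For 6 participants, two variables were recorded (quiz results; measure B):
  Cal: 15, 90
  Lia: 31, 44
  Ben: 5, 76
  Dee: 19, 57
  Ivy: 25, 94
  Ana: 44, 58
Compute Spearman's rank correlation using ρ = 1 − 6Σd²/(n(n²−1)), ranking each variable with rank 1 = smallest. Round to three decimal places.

Ranks of variable 1: 2, 5, 1, 3, 4, 6
Ranks of variable 2: 5, 1, 4, 2, 6, 3
d = r₁ − r₂: -3, 4, -3, 1, -2, 3
d²: 9, 16, 9, 1, 4, 9; Σd² = 48
ρ = 1 − 6·48/(6·35) = 1 − 288/210 = -0.371

-0.371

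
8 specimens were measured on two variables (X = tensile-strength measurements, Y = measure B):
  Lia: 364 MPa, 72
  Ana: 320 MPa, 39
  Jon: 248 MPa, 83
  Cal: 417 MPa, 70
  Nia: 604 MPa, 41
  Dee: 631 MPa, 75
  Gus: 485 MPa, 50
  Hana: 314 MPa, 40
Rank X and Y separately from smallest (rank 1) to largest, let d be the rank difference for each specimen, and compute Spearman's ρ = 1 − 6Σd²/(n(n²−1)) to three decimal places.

0.071

Ranks of variable 1: 4, 3, 1, 5, 7, 8, 6, 2
Ranks of variable 2: 6, 1, 8, 5, 3, 7, 4, 2
d = r₁ − r₂: -2, 2, -7, 0, 4, 1, 2, 0
d²: 4, 4, 49, 0, 16, 1, 4, 0; Σd² = 78
ρ = 1 − 6·78/(8·63) = 1 − 468/504 = 0.071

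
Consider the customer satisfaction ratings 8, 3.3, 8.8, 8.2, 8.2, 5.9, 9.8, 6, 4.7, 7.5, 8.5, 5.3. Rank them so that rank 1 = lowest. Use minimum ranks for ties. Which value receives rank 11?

Sorted (ascending): 3.3, 4.7, 5.3, 5.9, 6, 7.5, 8, 8.2, 8.2, 8.5, 8.8, 9.8
The 2 values of 8.2 occupy positions 8–9 → each gets rank 8.
Rank 11 → value 8.8.

8.8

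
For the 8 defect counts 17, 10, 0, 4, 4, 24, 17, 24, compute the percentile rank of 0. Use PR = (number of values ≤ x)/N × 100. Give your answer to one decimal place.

12.5

N = 8.
Strictly below 0: 0. Equal to 0: 1.
PR = 1/8 × 100 = 12.5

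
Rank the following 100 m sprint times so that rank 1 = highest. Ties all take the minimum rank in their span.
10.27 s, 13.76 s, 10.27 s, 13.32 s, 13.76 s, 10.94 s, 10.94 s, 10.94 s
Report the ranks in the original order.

7, 1, 7, 3, 1, 4, 4, 4

Sorted (descending): 13.76, 13.76, 13.32, 10.94, 10.94, 10.94, 10.27, 10.27
The 2 values of 13.76 occupy positions 1–2 → each gets rank 1.
The 3 values of 10.94 occupy positions 4–6 → each gets rank 4.
The 2 values of 10.27 occupy positions 7–8 → each gets rank 7.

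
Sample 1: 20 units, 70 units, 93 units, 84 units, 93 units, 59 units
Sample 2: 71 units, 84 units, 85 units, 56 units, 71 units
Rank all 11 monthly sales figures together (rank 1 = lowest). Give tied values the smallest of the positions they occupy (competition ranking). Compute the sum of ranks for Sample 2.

Sorted (ascending): 20, 56, 59, 70, 71, 71, 84, 84, 85, 93, 93
The 2 values of 71 occupy positions 5–6 → each gets rank 5.
The 2 values of 84 occupy positions 7–8 → each gets rank 7.
The 2 values of 93 occupy positions 10–11 → each gets rank 10.
Sample 2 values → pooled ranks: 71→5, 84→7, 85→9, 56→2, 71→5
Rank sum = 5 + 7 + 9 + 2 + 5 = 28

28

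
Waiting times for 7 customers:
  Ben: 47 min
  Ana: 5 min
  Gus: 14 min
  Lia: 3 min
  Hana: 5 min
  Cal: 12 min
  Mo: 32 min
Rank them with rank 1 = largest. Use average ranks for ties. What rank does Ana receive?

Sorted (descending): 47, 32, 14, 12, 5, 5, 3
The 2 values of 5 occupy positions 5–6 → average rank (5+6)/2 = 5.5.
Ana has value 5 min → rank 5.5.

5.5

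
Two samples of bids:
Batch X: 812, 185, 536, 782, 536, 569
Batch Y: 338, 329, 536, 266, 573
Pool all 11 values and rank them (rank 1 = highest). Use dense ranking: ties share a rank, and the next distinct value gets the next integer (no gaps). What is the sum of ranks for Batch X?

Sorted (descending): 812, 782, 573, 569, 536, 536, 536, 338, 329, 266, 185
The 3 values of 536 share dense rank 5.
Remaining distinct values take the next consecutive integers.
Batch X values → pooled ranks: 812→1, 185→9, 536→5, 782→2, 536→5, 569→4
Rank sum = 1 + 9 + 5 + 2 + 5 + 4 = 26

26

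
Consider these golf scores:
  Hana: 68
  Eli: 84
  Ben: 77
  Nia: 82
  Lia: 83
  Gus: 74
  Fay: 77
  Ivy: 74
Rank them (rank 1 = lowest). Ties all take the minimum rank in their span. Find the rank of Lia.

Sorted (ascending): 68, 74, 74, 77, 77, 82, 83, 84
The 2 values of 74 occupy positions 2–3 → each gets rank 2.
The 2 values of 77 occupy positions 4–5 → each gets rank 4.
Lia has value 83 → rank 7.

7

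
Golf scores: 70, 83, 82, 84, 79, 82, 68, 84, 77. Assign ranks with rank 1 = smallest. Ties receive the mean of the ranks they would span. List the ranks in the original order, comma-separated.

2, 7, 5.5, 8.5, 4, 5.5, 1, 8.5, 3

Sorted (ascending): 68, 70, 77, 79, 82, 82, 83, 84, 84
The 2 values of 82 occupy positions 5–6 → average rank (5+6)/2 = 5.5.
The 2 values of 84 occupy positions 8–9 → average rank (8+9)/2 = 8.5.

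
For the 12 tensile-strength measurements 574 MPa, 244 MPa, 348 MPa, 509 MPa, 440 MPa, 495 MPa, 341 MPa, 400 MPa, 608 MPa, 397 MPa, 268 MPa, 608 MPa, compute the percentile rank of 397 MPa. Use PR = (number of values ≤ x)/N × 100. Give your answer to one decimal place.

41.7

N = 12.
Strictly below 397: 4. Equal to 397: 1.
PR = 5/12 × 100 = 41.7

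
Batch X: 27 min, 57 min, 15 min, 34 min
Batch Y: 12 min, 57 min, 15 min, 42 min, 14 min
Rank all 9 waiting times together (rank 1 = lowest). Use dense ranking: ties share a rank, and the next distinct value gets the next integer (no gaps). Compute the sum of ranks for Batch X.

19

Sorted (ascending): 12, 14, 15, 15, 27, 34, 42, 57, 57
The 2 values of 15 share dense rank 3.
The 2 values of 57 share dense rank 7.
Remaining distinct values take the next consecutive integers.
Batch X values → pooled ranks: 27→4, 57→7, 15→3, 34→5
Rank sum = 4 + 7 + 3 + 5 = 19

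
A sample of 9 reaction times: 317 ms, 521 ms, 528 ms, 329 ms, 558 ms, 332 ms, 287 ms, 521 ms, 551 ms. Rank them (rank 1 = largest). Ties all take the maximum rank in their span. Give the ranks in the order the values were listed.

8, 5, 3, 7, 1, 6, 9, 5, 2

Sorted (descending): 558, 551, 528, 521, 521, 332, 329, 317, 287
The 2 values of 521 occupy positions 4–5 → each gets rank 5.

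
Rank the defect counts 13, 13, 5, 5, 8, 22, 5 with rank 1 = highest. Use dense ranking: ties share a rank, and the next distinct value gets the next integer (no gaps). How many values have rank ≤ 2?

3

Sorted (descending): 22, 13, 13, 8, 5, 5, 5
The 2 values of 13 share dense rank 2.
The 3 values of 5 share dense rank 4.
Remaining distinct values take the next consecutive integers.
Ranks ≤ 2: {1, 2, 2} → 3 values.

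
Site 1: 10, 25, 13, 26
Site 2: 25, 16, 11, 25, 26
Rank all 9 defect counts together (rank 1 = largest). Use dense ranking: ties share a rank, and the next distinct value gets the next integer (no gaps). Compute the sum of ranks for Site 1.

13

Sorted (descending): 26, 26, 25, 25, 25, 16, 13, 11, 10
The 2 values of 26 share dense rank 1.
The 3 values of 25 share dense rank 2.
Remaining distinct values take the next consecutive integers.
Site 1 values → pooled ranks: 10→6, 25→2, 13→4, 26→1
Rank sum = 6 + 2 + 4 + 1 = 13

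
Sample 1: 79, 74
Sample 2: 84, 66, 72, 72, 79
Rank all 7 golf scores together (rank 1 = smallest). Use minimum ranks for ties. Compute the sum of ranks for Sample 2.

17

Sorted (ascending): 66, 72, 72, 74, 79, 79, 84
The 2 values of 72 occupy positions 2–3 → each gets rank 2.
The 2 values of 79 occupy positions 5–6 → each gets rank 5.
Sample 2 values → pooled ranks: 84→7, 66→1, 72→2, 72→2, 79→5
Rank sum = 7 + 1 + 2 + 2 + 5 = 17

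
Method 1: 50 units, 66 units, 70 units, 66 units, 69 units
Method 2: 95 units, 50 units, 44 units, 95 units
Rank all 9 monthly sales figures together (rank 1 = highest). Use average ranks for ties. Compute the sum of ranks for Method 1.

Sorted (descending): 95, 95, 70, 69, 66, 66, 50, 50, 44
The 2 values of 95 occupy positions 1–2 → average rank (1+2)/2 = 1.5.
The 2 values of 66 occupy positions 5–6 → average rank (5+6)/2 = 5.5.
The 2 values of 50 occupy positions 7–8 → average rank (7+8)/2 = 7.5.
Method 1 values → pooled ranks: 50→7.5, 66→5.5, 70→3, 66→5.5, 69→4
Rank sum = 7.5 + 5.5 + 3 + 5.5 + 4 = 25.5

25.5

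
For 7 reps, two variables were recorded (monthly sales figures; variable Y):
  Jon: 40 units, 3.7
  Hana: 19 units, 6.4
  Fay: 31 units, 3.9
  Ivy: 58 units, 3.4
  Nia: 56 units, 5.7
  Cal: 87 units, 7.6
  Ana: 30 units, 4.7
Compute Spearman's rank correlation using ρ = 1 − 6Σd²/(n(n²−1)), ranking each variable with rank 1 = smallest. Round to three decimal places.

-0.036

Ranks of variable 1: 4, 1, 3, 6, 5, 7, 2
Ranks of variable 2: 2, 6, 3, 1, 5, 7, 4
d = r₁ − r₂: 2, -5, 0, 5, 0, 0, -2
d²: 4, 25, 0, 25, 0, 0, 4; Σd² = 58
ρ = 1 − 6·58/(7·48) = 1 − 348/336 = -0.036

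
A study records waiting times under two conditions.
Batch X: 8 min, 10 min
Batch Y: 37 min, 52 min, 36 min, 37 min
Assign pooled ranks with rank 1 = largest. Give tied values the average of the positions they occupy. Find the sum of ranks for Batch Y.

Sorted (descending): 52, 37, 37, 36, 10, 8
The 2 values of 37 occupy positions 2–3 → average rank (2+3)/2 = 2.5.
Batch Y values → pooled ranks: 37→2.5, 52→1, 36→4, 37→2.5
Rank sum = 2.5 + 1 + 4 + 2.5 = 10

10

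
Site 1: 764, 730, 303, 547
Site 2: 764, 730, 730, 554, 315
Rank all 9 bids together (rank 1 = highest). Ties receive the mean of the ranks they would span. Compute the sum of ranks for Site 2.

23.5

Sorted (descending): 764, 764, 730, 730, 730, 554, 547, 315, 303
The 2 values of 764 occupy positions 1–2 → average rank (1+2)/2 = 1.5.
The 3 values of 730 occupy positions 3–5 → average rank 4.
Site 2 values → pooled ranks: 764→1.5, 730→4, 730→4, 554→6, 315→8
Rank sum = 1.5 + 4 + 4 + 6 + 8 = 23.5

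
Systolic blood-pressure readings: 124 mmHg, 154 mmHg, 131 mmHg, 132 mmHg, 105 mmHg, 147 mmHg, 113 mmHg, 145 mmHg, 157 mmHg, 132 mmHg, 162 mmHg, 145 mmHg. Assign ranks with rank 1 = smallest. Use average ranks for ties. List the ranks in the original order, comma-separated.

Sorted (ascending): 105, 113, 124, 131, 132, 132, 145, 145, 147, 154, 157, 162
The 2 values of 132 occupy positions 5–6 → average rank (5+6)/2 = 5.5.
The 2 values of 145 occupy positions 7–8 → average rank (7+8)/2 = 7.5.

3, 10, 4, 5.5, 1, 9, 2, 7.5, 11, 5.5, 12, 7.5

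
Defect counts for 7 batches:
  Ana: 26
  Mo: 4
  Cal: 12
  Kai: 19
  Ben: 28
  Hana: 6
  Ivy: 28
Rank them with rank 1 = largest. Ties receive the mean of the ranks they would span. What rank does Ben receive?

Sorted (descending): 28, 28, 26, 19, 12, 6, 4
The 2 values of 28 occupy positions 1–2 → average rank (1+2)/2 = 1.5.
Ben has value 28 → rank 1.5.

1.5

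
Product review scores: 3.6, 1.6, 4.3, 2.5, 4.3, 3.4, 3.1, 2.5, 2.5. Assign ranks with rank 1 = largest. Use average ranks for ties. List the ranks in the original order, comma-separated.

3, 9, 1.5, 7, 1.5, 4, 5, 7, 7

Sorted (descending): 4.3, 4.3, 3.6, 3.4, 3.1, 2.5, 2.5, 2.5, 1.6
The 2 values of 4.3 occupy positions 1–2 → average rank (1+2)/2 = 1.5.
The 3 values of 2.5 occupy positions 6–8 → average rank 7.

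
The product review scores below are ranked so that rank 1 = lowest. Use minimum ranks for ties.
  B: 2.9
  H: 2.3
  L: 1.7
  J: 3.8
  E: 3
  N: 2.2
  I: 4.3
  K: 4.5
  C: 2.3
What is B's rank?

Sorted (ascending): 1.7, 2.2, 2.3, 2.3, 2.9, 3, 3.8, 4.3, 4.5
The 2 values of 2.3 occupy positions 3–4 → each gets rank 3.
B has value 2.9 → rank 5.

5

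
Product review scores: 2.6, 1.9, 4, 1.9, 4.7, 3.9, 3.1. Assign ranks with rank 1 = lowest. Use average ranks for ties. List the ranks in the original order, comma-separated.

3, 1.5, 6, 1.5, 7, 5, 4

Sorted (ascending): 1.9, 1.9, 2.6, 3.1, 3.9, 4, 4.7
The 2 values of 1.9 occupy positions 1–2 → average rank (1+2)/2 = 1.5.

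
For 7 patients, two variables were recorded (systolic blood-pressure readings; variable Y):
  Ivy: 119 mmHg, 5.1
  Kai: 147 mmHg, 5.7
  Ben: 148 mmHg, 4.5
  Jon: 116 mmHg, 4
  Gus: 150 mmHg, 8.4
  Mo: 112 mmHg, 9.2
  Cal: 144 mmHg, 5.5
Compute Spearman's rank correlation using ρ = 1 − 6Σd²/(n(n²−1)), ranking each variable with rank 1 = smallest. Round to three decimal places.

0.036

Ranks of variable 1: 3, 5, 6, 2, 7, 1, 4
Ranks of variable 2: 3, 5, 2, 1, 6, 7, 4
d = r₁ − r₂: 0, 0, 4, 1, 1, -6, 0
d²: 0, 0, 16, 1, 1, 36, 0; Σd² = 54
ρ = 1 − 6·54/(7·48) = 1 − 324/336 = 0.036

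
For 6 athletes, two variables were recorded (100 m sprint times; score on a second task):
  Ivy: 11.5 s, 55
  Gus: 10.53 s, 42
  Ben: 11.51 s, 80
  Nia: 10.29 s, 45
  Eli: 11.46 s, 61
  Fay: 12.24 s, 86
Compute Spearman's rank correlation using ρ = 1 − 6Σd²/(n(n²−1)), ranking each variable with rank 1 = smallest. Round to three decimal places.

0.886

Ranks of variable 1: 4, 2, 5, 1, 3, 6
Ranks of variable 2: 3, 1, 5, 2, 4, 6
d = r₁ − r₂: 1, 1, 0, -1, -1, 0
d²: 1, 1, 0, 1, 1, 0; Σd² = 4
ρ = 1 − 6·4/(6·35) = 1 − 24/210 = 0.886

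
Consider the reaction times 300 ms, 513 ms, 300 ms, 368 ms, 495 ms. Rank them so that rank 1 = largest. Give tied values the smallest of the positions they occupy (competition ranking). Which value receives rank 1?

513

Sorted (descending): 513, 495, 368, 300, 300
The 2 values of 300 occupy positions 4–5 → each gets rank 4.
Rank 1 → value 513.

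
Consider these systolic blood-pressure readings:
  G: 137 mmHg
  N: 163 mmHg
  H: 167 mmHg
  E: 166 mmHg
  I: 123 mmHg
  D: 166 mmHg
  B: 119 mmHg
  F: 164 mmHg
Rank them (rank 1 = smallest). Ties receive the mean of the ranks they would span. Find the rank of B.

1

Sorted (ascending): 119, 123, 137, 163, 164, 166, 166, 167
The 2 values of 166 occupy positions 6–7 → average rank (6+7)/2 = 6.5.
B has value 119 mmHg → rank 1.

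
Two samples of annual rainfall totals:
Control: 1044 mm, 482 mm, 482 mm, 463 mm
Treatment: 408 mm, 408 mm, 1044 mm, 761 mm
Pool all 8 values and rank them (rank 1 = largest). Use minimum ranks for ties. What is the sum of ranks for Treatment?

Sorted (descending): 1044, 1044, 761, 482, 482, 463, 408, 408
The 2 values of 1044 occupy positions 1–2 → each gets rank 1.
The 2 values of 482 occupy positions 4–5 → each gets rank 4.
The 2 values of 408 occupy positions 7–8 → each gets rank 7.
Treatment values → pooled ranks: 408→7, 408→7, 1044→1, 761→3
Rank sum = 7 + 7 + 1 + 3 = 18

18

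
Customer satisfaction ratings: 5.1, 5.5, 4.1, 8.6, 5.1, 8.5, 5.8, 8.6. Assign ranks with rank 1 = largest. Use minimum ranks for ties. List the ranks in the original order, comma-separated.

Sorted (descending): 8.6, 8.6, 8.5, 5.8, 5.5, 5.1, 5.1, 4.1
The 2 values of 8.6 occupy positions 1–2 → each gets rank 1.
The 2 values of 5.1 occupy positions 6–7 → each gets rank 6.

6, 5, 8, 1, 6, 3, 4, 1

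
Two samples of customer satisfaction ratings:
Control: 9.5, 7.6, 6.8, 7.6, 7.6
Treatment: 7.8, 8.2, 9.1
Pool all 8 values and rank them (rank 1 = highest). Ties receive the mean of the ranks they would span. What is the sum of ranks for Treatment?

9

Sorted (descending): 9.5, 9.1, 8.2, 7.8, 7.6, 7.6, 7.6, 6.8
The 3 values of 7.6 occupy positions 5–7 → average rank 6.
Treatment values → pooled ranks: 7.8→4, 8.2→3, 9.1→2
Rank sum = 4 + 3 + 2 = 9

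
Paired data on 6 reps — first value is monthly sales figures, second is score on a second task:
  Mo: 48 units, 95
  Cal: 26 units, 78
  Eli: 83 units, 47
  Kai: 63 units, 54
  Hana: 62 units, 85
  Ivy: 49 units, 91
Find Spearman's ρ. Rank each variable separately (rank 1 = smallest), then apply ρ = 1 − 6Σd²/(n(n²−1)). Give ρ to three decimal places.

Ranks of variable 1: 2, 1, 6, 5, 4, 3
Ranks of variable 2: 6, 3, 1, 2, 4, 5
d = r₁ − r₂: -4, -2, 5, 3, 0, -2
d²: 16, 4, 25, 9, 0, 4; Σd² = 58
ρ = 1 − 6·58/(6·35) = 1 − 348/210 = -0.657

-0.657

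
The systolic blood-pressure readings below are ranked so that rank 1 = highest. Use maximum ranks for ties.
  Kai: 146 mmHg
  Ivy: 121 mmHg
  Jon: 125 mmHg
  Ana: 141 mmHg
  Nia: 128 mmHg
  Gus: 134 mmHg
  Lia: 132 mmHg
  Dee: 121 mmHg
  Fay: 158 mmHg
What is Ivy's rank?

9

Sorted (descending): 158, 146, 141, 134, 132, 128, 125, 121, 121
The 2 values of 121 occupy positions 8–9 → each gets rank 9.
Ivy has value 121 mmHg → rank 9.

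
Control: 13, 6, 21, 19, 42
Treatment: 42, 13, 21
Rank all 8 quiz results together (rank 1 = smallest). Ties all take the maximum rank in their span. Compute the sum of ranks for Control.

Sorted (ascending): 6, 13, 13, 19, 21, 21, 42, 42
The 2 values of 13 occupy positions 2–3 → each gets rank 3.
The 2 values of 21 occupy positions 5–6 → each gets rank 6.
The 2 values of 42 occupy positions 7–8 → each gets rank 8.
Control values → pooled ranks: 13→3, 6→1, 21→6, 19→4, 42→8
Rank sum = 3 + 1 + 6 + 4 + 8 = 22

22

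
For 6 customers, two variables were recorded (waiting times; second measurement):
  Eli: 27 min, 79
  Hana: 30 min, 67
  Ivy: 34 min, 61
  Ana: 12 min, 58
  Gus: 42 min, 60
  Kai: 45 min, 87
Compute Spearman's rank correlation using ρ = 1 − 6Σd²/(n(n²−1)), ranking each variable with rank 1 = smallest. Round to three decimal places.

0.429

Ranks of variable 1: 2, 3, 4, 1, 5, 6
Ranks of variable 2: 5, 4, 3, 1, 2, 6
d = r₁ − r₂: -3, -1, 1, 0, 3, 0
d²: 9, 1, 1, 0, 9, 0; Σd² = 20
ρ = 1 − 6·20/(6·35) = 1 − 120/210 = 0.429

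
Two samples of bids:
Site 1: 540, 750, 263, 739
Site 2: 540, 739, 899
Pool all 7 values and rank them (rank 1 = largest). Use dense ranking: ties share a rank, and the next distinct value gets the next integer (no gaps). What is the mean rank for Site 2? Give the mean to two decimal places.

2.67

Sorted (descending): 899, 750, 739, 739, 540, 540, 263
The 2 values of 739 share dense rank 3.
The 2 values of 540 share dense rank 4.
Remaining distinct values take the next consecutive integers.
Site 2 values → pooled ranks: 540→4, 739→3, 899→1
Mean rank = (4 + 3 + 1) / 3 = 2.67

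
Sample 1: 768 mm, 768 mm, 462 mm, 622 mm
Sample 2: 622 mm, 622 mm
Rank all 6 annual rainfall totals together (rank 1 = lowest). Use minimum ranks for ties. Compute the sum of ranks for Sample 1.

13

Sorted (ascending): 462, 622, 622, 622, 768, 768
The 3 values of 622 occupy positions 2–4 → each gets rank 2.
The 2 values of 768 occupy positions 5–6 → each gets rank 5.
Sample 1 values → pooled ranks: 768→5, 768→5, 462→1, 622→2
Rank sum = 5 + 5 + 1 + 2 = 13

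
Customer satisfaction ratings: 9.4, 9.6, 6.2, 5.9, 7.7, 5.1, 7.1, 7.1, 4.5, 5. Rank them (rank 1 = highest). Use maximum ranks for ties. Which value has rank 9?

Sorted (descending): 9.6, 9.4, 7.7, 7.1, 7.1, 6.2, 5.9, 5.1, 5, 4.5
The 2 values of 7.1 occupy positions 4–5 → each gets rank 5.
Rank 9 → value 5.

5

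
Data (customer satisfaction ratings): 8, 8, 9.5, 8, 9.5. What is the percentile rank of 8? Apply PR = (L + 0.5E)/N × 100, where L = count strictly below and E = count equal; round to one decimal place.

30.0

N = 5.
Strictly below 8: 0. Equal to 8: 3.
PR = (0 + 0.5·3)/5 × 100 = 30.0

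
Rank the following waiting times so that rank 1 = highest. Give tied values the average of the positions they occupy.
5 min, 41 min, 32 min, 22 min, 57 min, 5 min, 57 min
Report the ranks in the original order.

Sorted (descending): 57, 57, 41, 32, 22, 5, 5
The 2 values of 57 occupy positions 1–2 → average rank (1+2)/2 = 1.5.
The 2 values of 5 occupy positions 6–7 → average rank (6+7)/2 = 6.5.

6.5, 3, 4, 5, 1.5, 6.5, 1.5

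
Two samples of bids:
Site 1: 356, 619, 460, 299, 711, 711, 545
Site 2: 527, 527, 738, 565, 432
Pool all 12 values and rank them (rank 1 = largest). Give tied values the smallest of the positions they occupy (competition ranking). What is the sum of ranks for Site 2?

Sorted (descending): 738, 711, 711, 619, 565, 545, 527, 527, 460, 432, 356, 299
The 2 values of 711 occupy positions 2–3 → each gets rank 2.
The 2 values of 527 occupy positions 7–8 → each gets rank 7.
Site 2 values → pooled ranks: 527→7, 527→7, 738→1, 565→5, 432→10
Rank sum = 7 + 7 + 1 + 5 + 10 = 30

30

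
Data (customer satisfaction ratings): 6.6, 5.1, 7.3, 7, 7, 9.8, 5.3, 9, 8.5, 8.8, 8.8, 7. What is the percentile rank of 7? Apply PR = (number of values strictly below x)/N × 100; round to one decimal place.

N = 12.
Strictly below 7: 3. Equal to 7: 3.
PR = 3/12 × 100 = 25.0

25.0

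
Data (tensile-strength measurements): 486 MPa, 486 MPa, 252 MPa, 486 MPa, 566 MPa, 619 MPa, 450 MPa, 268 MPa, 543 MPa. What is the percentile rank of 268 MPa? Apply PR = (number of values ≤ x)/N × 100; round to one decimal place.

N = 9.
Strictly below 268: 1. Equal to 268: 1.
PR = 2/9 × 100 = 22.2

22.2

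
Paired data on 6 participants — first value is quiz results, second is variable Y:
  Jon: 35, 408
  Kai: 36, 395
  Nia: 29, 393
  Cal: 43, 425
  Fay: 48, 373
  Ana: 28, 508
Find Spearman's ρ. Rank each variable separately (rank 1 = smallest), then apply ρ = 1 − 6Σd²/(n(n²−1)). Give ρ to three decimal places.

-0.486

Ranks of variable 1: 3, 4, 2, 5, 6, 1
Ranks of variable 2: 4, 3, 2, 5, 1, 6
d = r₁ − r₂: -1, 1, 0, 0, 5, -5
d²: 1, 1, 0, 0, 25, 25; Σd² = 52
ρ = 1 − 6·52/(6·35) = 1 − 312/210 = -0.486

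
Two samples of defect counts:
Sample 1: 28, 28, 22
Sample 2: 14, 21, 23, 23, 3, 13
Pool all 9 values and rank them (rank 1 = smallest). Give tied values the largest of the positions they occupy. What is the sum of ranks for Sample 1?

Sorted (ascending): 3, 13, 14, 21, 22, 23, 23, 28, 28
The 2 values of 23 occupy positions 6–7 → each gets rank 7.
The 2 values of 28 occupy positions 8–9 → each gets rank 9.
Sample 1 values → pooled ranks: 28→9, 28→9, 22→5
Rank sum = 9 + 9 + 5 = 23

23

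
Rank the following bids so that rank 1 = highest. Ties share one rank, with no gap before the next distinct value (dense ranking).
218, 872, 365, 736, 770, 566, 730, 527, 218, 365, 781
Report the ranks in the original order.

9, 1, 8, 4, 3, 6, 5, 7, 9, 8, 2

Sorted (descending): 872, 781, 770, 736, 730, 566, 527, 365, 365, 218, 218
The 2 values of 365 share dense rank 8.
The 2 values of 218 share dense rank 9.
Remaining distinct values take the next consecutive integers.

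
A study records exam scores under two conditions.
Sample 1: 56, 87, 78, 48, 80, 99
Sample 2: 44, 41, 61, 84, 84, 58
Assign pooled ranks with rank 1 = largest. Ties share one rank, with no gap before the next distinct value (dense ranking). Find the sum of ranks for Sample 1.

29

Sorted (descending): 99, 87, 84, 84, 80, 78, 61, 58, 56, 48, 44, 41
The 2 values of 84 share dense rank 3.
Remaining distinct values take the next consecutive integers.
Sample 1 values → pooled ranks: 56→8, 87→2, 78→5, 48→9, 80→4, 99→1
Rank sum = 8 + 2 + 5 + 9 + 4 + 1 = 29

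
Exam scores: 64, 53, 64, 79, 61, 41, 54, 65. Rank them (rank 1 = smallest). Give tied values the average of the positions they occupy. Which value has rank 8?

79

Sorted (ascending): 41, 53, 54, 61, 64, 64, 65, 79
The 2 values of 64 occupy positions 5–6 → average rank (5+6)/2 = 5.5.
Rank 8 → value 79.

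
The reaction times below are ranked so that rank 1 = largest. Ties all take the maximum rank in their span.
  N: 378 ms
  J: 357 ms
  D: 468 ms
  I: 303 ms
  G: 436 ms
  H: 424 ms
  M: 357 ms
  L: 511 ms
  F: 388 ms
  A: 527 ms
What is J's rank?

Sorted (descending): 527, 511, 468, 436, 424, 388, 378, 357, 357, 303
The 2 values of 357 occupy positions 8–9 → each gets rank 9.
J has value 357 ms → rank 9.

9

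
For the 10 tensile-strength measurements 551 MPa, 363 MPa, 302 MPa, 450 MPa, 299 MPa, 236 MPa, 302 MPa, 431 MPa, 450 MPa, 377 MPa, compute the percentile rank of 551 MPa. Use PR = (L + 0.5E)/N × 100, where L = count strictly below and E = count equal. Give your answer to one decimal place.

95.0

N = 10.
Strictly below 551: 9. Equal to 551: 1.
PR = (9 + 0.5·1)/10 × 100 = 95.0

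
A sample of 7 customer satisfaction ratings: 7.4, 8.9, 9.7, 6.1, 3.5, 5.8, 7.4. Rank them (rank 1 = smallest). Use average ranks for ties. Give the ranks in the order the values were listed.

4.5, 6, 7, 3, 1, 2, 4.5

Sorted (ascending): 3.5, 5.8, 6.1, 7.4, 7.4, 8.9, 9.7
The 2 values of 7.4 occupy positions 4–5 → average rank (4+5)/2 = 4.5.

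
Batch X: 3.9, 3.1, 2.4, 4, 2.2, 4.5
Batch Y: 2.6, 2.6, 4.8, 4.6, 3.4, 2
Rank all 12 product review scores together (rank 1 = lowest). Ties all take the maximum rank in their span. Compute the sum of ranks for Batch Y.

41

Sorted (ascending): 2, 2.2, 2.4, 2.6, 2.6, 3.1, 3.4, 3.9, 4, 4.5, 4.6, 4.8
The 2 values of 2.6 occupy positions 4–5 → each gets rank 5.
Batch Y values → pooled ranks: 2.6→5, 2.6→5, 4.8→12, 4.6→11, 3.4→7, 2→1
Rank sum = 5 + 5 + 12 + 11 + 7 + 1 = 41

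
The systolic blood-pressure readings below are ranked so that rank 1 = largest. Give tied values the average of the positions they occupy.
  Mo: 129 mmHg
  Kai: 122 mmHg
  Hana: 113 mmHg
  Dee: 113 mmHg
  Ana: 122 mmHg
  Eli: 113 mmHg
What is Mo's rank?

1

Sorted (descending): 129, 122, 122, 113, 113, 113
The 2 values of 122 occupy positions 2–3 → average rank (2+3)/2 = 2.5.
The 3 values of 113 occupy positions 4–6 → average rank 5.
Mo has value 129 mmHg → rank 1.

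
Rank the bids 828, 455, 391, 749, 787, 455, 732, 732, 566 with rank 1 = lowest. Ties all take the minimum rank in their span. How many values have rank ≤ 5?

Sorted (ascending): 391, 455, 455, 566, 732, 732, 749, 787, 828
The 2 values of 455 occupy positions 2–3 → each gets rank 2.
The 2 values of 732 occupy positions 5–6 → each gets rank 5.
Ranks ≤ 5: {1, 2, 2, 4, 5, 5} → 6 values.

6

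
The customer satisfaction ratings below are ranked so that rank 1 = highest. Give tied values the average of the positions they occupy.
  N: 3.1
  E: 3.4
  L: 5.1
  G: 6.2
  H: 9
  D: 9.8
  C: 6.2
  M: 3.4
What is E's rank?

Sorted (descending): 9.8, 9, 6.2, 6.2, 5.1, 3.4, 3.4, 3.1
The 2 values of 6.2 occupy positions 3–4 → average rank (3+4)/2 = 3.5.
The 2 values of 3.4 occupy positions 6–7 → average rank (6+7)/2 = 6.5.
E has value 3.4 → rank 6.5.

6.5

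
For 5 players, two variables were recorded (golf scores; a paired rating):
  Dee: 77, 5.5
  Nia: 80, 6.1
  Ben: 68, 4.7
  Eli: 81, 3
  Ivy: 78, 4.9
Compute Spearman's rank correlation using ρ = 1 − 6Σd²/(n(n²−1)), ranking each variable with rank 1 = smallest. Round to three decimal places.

-0.100

Ranks of variable 1: 2, 4, 1, 5, 3
Ranks of variable 2: 4, 5, 2, 1, 3
d = r₁ − r₂: -2, -1, -1, 4, 0
d²: 4, 1, 1, 16, 0; Σd² = 22
ρ = 1 − 6·22/(5·24) = 1 − 132/120 = -0.100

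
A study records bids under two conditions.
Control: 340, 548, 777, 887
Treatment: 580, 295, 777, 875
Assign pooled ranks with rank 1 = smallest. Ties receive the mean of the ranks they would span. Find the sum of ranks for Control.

Sorted (ascending): 295, 340, 548, 580, 777, 777, 875, 887
The 2 values of 777 occupy positions 5–6 → average rank (5+6)/2 = 5.5.
Control values → pooled ranks: 340→2, 548→3, 777→5.5, 887→8
Rank sum = 2 + 3 + 5.5 + 8 = 18.5

18.5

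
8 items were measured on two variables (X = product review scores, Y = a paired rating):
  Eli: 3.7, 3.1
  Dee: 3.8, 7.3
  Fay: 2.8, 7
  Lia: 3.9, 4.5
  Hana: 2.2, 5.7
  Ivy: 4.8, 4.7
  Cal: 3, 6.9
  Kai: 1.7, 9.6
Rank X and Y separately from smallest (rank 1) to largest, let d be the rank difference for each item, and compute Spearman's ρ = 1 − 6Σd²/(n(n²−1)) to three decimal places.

Ranks of variable 1: 5, 6, 3, 7, 2, 8, 4, 1
Ranks of variable 2: 1, 7, 6, 2, 4, 3, 5, 8
d = r₁ − r₂: 4, -1, -3, 5, -2, 5, -1, -7
d²: 16, 1, 9, 25, 4, 25, 1, 49; Σd² = 130
ρ = 1 − 6·130/(8·63) = 1 − 780/504 = -0.548

-0.548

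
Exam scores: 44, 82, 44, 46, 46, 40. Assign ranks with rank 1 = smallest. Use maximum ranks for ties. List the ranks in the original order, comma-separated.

3, 6, 3, 5, 5, 1

Sorted (ascending): 40, 44, 44, 46, 46, 82
The 2 values of 44 occupy positions 2–3 → each gets rank 3.
The 2 values of 46 occupy positions 4–5 → each gets rank 5.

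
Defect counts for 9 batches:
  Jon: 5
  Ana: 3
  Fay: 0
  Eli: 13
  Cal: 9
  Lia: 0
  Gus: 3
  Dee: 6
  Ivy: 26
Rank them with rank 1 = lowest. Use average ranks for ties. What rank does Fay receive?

Sorted (ascending): 0, 0, 3, 3, 5, 6, 9, 13, 26
The 2 values of 0 occupy positions 1–2 → average rank (1+2)/2 = 1.5.
The 2 values of 3 occupy positions 3–4 → average rank (3+4)/2 = 3.5.
Fay has value 0 → rank 1.5.

1.5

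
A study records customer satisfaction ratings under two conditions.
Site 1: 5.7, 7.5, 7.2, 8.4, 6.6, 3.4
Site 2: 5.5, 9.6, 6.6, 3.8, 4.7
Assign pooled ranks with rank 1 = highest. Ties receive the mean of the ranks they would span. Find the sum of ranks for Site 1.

Sorted (descending): 9.6, 8.4, 7.5, 7.2, 6.6, 6.6, 5.7, 5.5, 4.7, 3.8, 3.4
The 2 values of 6.6 occupy positions 5–6 → average rank (5+6)/2 = 5.5.
Site 1 values → pooled ranks: 5.7→7, 7.5→3, 7.2→4, 8.4→2, 6.6→5.5, 3.4→11
Rank sum = 7 + 3 + 4 + 2 + 5.5 + 11 = 32.5

32.5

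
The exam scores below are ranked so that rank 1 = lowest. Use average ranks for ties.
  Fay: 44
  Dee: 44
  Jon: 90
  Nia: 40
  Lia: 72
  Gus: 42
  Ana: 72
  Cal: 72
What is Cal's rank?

6

Sorted (ascending): 40, 42, 44, 44, 72, 72, 72, 90
The 2 values of 44 occupy positions 3–4 → average rank (3+4)/2 = 3.5.
The 3 values of 72 occupy positions 5–7 → average rank 6.
Cal has value 72 → rank 6.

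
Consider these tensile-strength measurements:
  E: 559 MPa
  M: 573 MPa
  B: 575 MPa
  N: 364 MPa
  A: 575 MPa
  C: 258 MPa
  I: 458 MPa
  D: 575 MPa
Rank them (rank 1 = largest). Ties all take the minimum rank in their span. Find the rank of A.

Sorted (descending): 575, 575, 575, 573, 559, 458, 364, 258
The 3 values of 575 occupy positions 1–3 → each gets rank 1.
A has value 575 MPa → rank 1.

1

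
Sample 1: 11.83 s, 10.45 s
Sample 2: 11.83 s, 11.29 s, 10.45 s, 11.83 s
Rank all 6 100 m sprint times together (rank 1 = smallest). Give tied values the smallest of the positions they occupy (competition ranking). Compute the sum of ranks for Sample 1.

Sorted (ascending): 10.45, 10.45, 11.29, 11.83, 11.83, 11.83
The 2 values of 10.45 occupy positions 1–2 → each gets rank 1.
The 3 values of 11.83 occupy positions 4–6 → each gets rank 4.
Sample 1 values → pooled ranks: 11.83→4, 10.45→1
Rank sum = 4 + 1 = 5

5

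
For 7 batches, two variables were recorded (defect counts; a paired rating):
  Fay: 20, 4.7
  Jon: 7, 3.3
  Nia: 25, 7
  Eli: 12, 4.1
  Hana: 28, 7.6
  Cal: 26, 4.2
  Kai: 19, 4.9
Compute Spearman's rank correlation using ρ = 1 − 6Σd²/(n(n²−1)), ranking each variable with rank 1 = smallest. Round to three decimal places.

Ranks of variable 1: 4, 1, 5, 2, 7, 6, 3
Ranks of variable 2: 4, 1, 6, 2, 7, 3, 5
d = r₁ − r₂: 0, 0, -1, 0, 0, 3, -2
d²: 0, 0, 1, 0, 0, 9, 4; Σd² = 14
ρ = 1 − 6·14/(7·48) = 1 − 84/336 = 0.750

0.750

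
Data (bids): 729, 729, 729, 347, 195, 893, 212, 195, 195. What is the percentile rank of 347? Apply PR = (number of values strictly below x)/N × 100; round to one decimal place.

44.4

N = 9.
Strictly below 347: 4. Equal to 347: 1.
PR = 4/9 × 100 = 44.4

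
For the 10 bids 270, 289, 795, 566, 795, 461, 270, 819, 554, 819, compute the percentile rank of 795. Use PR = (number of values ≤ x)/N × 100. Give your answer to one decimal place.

80.0

N = 10.
Strictly below 795: 6. Equal to 795: 2.
PR = 8/10 × 100 = 80.0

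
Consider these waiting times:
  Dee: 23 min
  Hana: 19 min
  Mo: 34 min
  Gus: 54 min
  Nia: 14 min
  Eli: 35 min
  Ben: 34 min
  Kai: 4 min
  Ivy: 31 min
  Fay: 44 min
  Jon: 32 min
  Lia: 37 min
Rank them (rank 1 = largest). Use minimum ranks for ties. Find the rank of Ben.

Sorted (descending): 54, 44, 37, 35, 34, 34, 32, 31, 23, 19, 14, 4
The 2 values of 34 occupy positions 5–6 → each gets rank 5.
Ben has value 34 min → rank 5.

5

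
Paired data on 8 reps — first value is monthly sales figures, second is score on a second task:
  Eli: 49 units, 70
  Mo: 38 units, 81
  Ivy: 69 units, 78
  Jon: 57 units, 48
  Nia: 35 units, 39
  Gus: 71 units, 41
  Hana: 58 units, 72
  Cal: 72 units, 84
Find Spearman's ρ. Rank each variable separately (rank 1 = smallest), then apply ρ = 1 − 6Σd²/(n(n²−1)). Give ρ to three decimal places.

Ranks of variable 1: 3, 2, 6, 4, 1, 7, 5, 8
Ranks of variable 2: 4, 7, 6, 3, 1, 2, 5, 8
d = r₁ − r₂: -1, -5, 0, 1, 0, 5, 0, 0
d²: 1, 25, 0, 1, 0, 25, 0, 0; Σd² = 52
ρ = 1 − 6·52/(8·63) = 1 − 312/504 = 0.381

0.381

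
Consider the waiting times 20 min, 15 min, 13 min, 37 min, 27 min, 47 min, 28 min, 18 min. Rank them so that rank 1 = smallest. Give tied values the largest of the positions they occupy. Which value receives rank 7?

37

Sorted (ascending): 13, 15, 18, 20, 27, 28, 37, 47
No ties — each value takes its position as its rank.
Rank 7 → value 37.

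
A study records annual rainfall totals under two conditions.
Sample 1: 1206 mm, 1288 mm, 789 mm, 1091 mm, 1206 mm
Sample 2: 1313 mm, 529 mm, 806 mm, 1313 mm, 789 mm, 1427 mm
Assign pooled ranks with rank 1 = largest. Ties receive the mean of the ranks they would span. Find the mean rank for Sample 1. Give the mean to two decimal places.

6.30

Sorted (descending): 1427, 1313, 1313, 1288, 1206, 1206, 1091, 806, 789, 789, 529
The 2 values of 1313 occupy positions 2–3 → average rank (2+3)/2 = 2.5.
The 2 values of 1206 occupy positions 5–6 → average rank (5+6)/2 = 5.5.
The 2 values of 789 occupy positions 9–10 → average rank (9+10)/2 = 9.5.
Sample 1 values → pooled ranks: 1206→5.5, 1288→4, 789→9.5, 1091→7, 1206→5.5
Mean rank = (5.5 + 4 + 9.5 + 7 + 5.5) / 5 = 6.30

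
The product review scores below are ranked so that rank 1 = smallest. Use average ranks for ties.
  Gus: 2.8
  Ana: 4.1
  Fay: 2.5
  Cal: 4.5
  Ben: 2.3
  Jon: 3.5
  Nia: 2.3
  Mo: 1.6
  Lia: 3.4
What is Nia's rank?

Sorted (ascending): 1.6, 2.3, 2.3, 2.5, 2.8, 3.4, 3.5, 4.1, 4.5
The 2 values of 2.3 occupy positions 2–3 → average rank (2+3)/2 = 2.5.
Nia has value 2.3 → rank 2.5.

2.5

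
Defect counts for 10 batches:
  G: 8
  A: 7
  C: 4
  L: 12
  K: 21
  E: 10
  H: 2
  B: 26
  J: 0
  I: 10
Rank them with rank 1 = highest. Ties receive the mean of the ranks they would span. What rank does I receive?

Sorted (descending): 26, 21, 12, 10, 10, 8, 7, 4, 2, 0
The 2 values of 10 occupy positions 4–5 → average rank (4+5)/2 = 4.5.
I has value 10 → rank 4.5.

4.5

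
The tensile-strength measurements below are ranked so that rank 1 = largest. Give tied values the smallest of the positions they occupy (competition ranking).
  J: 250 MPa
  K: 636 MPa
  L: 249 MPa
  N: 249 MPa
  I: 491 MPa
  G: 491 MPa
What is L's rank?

5

Sorted (descending): 636, 491, 491, 250, 249, 249
The 2 values of 491 occupy positions 2–3 → each gets rank 2.
The 2 values of 249 occupy positions 5–6 → each gets rank 5.
L has value 249 MPa → rank 5.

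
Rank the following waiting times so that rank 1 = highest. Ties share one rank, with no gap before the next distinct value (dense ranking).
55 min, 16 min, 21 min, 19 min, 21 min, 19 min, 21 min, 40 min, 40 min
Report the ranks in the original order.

Sorted (descending): 55, 40, 40, 21, 21, 21, 19, 19, 16
The 2 values of 40 share dense rank 2.
The 3 values of 21 share dense rank 3.
The 2 values of 19 share dense rank 4.
Remaining distinct values take the next consecutive integers.

1, 5, 3, 4, 3, 4, 3, 2, 2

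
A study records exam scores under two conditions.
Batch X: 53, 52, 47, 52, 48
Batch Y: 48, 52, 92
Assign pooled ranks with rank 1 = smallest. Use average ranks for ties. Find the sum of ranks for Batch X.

Sorted (ascending): 47, 48, 48, 52, 52, 52, 53, 92
The 2 values of 48 occupy positions 2–3 → average rank (2+3)/2 = 2.5.
The 3 values of 52 occupy positions 4–6 → average rank 5.
Batch X values → pooled ranks: 53→7, 52→5, 47→1, 52→5, 48→2.5
Rank sum = 7 + 5 + 1 + 5 + 2.5 = 20.5

20.5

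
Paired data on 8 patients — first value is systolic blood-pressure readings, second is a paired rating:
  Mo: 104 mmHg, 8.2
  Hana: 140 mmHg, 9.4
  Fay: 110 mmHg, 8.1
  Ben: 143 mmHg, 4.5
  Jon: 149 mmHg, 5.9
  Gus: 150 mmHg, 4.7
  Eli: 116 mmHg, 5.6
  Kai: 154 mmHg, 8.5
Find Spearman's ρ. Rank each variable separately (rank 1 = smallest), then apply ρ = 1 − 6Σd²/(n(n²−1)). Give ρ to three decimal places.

Ranks of variable 1: 1, 4, 2, 5, 6, 7, 3, 8
Ranks of variable 2: 6, 8, 5, 1, 4, 2, 3, 7
d = r₁ − r₂: -5, -4, -3, 4, 2, 5, 0, 1
d²: 25, 16, 9, 16, 4, 25, 0, 1; Σd² = 96
ρ = 1 − 6·96/(8·63) = 1 − 576/504 = -0.143

-0.143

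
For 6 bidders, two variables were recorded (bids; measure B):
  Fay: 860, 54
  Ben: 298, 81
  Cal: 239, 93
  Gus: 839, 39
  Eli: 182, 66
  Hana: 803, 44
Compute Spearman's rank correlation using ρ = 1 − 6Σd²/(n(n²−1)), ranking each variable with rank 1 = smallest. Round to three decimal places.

-0.657

Ranks of variable 1: 6, 3, 2, 5, 1, 4
Ranks of variable 2: 3, 5, 6, 1, 4, 2
d = r₁ − r₂: 3, -2, -4, 4, -3, 2
d²: 9, 4, 16, 16, 9, 4; Σd² = 58
ρ = 1 − 6·58/(6·35) = 1 − 348/210 = -0.657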